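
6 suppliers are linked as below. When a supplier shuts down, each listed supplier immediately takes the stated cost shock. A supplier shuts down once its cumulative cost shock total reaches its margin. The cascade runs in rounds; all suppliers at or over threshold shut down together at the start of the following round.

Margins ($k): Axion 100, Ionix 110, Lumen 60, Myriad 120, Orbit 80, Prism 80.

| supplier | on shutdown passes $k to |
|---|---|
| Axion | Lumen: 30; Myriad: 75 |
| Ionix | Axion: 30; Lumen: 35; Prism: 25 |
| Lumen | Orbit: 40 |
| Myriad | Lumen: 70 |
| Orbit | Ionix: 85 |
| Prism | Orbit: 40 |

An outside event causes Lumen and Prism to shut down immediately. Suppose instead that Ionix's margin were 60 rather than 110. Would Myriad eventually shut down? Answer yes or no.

With Ionix's margin at 60:
Round 1 — Lumen, Prism shut down (initial).
  Orbit: +40+40 → 80 ≥ 80
Round 2 — Orbit shuts down.
  Ionix: +85 → 85 ≥ 60
Round 3 — Ionix shuts down.
  Axion: +30 → 30 < 100
No further shutdowns.

no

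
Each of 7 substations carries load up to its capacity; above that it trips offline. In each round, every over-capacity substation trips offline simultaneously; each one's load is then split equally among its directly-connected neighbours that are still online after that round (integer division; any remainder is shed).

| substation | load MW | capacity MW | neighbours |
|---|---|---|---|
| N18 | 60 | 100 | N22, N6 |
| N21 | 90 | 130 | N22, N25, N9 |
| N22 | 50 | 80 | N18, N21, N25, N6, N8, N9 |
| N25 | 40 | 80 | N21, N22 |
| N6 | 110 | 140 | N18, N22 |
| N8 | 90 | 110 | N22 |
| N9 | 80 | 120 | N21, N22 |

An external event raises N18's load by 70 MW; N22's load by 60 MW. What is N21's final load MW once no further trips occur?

Round 1 — N18 at 130 > 100; N22 at 110 > 80. N18, N22 trip offline.
  N18 sheds 130 MW to N6: 130 each.
    N6: 110+130 = 240 > 140
  N22 sheds 110 MW to N21, N25, N6, N8, N9: 22 each.
    N21: 90+22 = 112 ≤ 130
    N25: 40+22 = 62 ≤ 80
    N6: 240+22 = 262 > 140
    N8: 90+22 = 112 > 110
    N9: 80+22 = 102 ≤ 120
Round 2 — N6, N8 trip offline.
  N6 sheds 262 MW: no online neighbours, lost.
  N8 sheds 112 MW: no online neighbours, lost.
No further trips.

112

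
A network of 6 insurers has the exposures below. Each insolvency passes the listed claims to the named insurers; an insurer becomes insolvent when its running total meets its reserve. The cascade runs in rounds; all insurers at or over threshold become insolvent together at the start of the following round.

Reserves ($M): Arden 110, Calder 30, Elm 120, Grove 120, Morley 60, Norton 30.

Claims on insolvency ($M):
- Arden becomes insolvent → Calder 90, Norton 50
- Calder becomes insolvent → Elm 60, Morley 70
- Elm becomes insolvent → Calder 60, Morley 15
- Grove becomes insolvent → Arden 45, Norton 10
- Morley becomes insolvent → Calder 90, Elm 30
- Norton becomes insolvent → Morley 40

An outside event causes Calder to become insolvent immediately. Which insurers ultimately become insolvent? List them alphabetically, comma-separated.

Round 1 — Calder becomes insolvent (initial).
  Elm: +60 → 60 < 120
  Morley: +70 → 70 ≥ 60
Round 2 — Morley becomes insolvent.
  Elm: +30 → 90 < 120
No further insolvencies.

Calder, Morley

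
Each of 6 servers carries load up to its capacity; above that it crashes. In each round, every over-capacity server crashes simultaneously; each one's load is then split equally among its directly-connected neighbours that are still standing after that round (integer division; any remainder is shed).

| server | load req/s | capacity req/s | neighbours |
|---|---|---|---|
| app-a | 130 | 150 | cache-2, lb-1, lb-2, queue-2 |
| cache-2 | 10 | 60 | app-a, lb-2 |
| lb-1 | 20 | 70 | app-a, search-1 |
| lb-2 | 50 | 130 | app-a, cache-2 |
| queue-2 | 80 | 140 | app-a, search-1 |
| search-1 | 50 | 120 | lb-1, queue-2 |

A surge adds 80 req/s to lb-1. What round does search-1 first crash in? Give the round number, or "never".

never

Round 1 — lb-1 at 100 > 70. lb-1 crashes.
  lb-1 sheds 100 req/s to app-a, search-1: 50 each.
    app-a: 130+50 = 180 > 150
    search-1: 50+50 = 100 ≤ 120
Round 2 — app-a crashes.
  app-a sheds 180 req/s to cache-2, lb-2, queue-2: 60 each.
    cache-2: 10+60 = 70 > 60
    lb-2: 50+60 = 110 ≤ 130
    queue-2: 80+60 = 140 ≤ 140
Round 3 — cache-2 crashes.
  cache-2 sheds 70 req/s to lb-2: 70 each.
    lb-2: 110+70 = 180 > 130
Round 4 — lb-2 crashes.
  lb-2 sheds 180 req/s: no online neighbours, lost.
No further crashes.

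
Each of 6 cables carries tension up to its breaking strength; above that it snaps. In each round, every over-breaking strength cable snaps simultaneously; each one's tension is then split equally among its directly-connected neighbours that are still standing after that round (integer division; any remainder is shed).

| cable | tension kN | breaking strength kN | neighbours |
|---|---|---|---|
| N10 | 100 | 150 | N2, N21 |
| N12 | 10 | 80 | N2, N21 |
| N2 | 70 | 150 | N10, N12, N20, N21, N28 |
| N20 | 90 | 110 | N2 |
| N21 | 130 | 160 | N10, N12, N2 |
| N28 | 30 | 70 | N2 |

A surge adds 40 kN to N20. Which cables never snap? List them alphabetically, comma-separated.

Round 1 — N20 at 130 > 110. N20 snaps.
  N20 sheds 130 kN to N2: 130 each.
    N2: 70+130 = 200 > 150
Round 2 — N2 snaps.
  N2 sheds 200 kN to N10, N12, N21, N28: 50 each.
    N10: 100+50 = 150 ≤ 150
    N12: 10+50 = 60 ≤ 80
    N21: 130+50 = 180 > 160
    N28: 30+50 = 80 > 70
Round 3 — N21, N28 snap.
  N21 sheds 180 kN to N10, N12: 90 each.
    N10: 150+90 = 240 > 150
    N12: 60+90 = 150 > 80
  N28 sheds 80 kN: no online neighbours, lost.
Round 4 — N10, N12 snap.
  N10 sheds 240 kN: no online neighbours, lost.
  N12 sheds 150 kN: no online neighbours, lost.
No further breaks.

none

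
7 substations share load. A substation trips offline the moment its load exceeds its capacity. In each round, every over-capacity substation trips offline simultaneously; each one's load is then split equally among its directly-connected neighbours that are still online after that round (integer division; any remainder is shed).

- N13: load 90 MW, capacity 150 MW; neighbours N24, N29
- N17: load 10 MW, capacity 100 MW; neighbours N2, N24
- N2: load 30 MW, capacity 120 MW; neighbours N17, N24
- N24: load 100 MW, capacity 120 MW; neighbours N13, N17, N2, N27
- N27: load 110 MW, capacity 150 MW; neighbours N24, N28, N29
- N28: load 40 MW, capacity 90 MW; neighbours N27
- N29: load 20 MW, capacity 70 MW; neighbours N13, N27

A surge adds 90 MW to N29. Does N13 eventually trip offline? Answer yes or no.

yes

Round 1 — N29 at 110 > 70. N29 trips offline.
  N29 sheds 110 MW to N13, N27: 55 each.
    N13: 90+55 = 145 ≤ 150
    N27: 110+55 = 165 > 150
Round 2 — N27 trips offline.
  N27 sheds 165 MW to N24, N28: 82 each (1 lost).
    N24: 100+82 = 182 > 120
    N28: 40+82 = 122 > 90
Round 3 — N24, N28 trip offline.
  N24 sheds 182 MW to N13, N17, N2: 60 each (2 lost).
    N13: 145+60 = 205 > 150
    N17: 10+60 = 70 ≤ 100
    N2: 30+60 = 90 ≤ 120
  N28 sheds 122 MW: no online neighbours, lost.
Round 4 — N13 trips offline.
  N13 sheds 205 MW: no online neighbours, lost.
No further trips.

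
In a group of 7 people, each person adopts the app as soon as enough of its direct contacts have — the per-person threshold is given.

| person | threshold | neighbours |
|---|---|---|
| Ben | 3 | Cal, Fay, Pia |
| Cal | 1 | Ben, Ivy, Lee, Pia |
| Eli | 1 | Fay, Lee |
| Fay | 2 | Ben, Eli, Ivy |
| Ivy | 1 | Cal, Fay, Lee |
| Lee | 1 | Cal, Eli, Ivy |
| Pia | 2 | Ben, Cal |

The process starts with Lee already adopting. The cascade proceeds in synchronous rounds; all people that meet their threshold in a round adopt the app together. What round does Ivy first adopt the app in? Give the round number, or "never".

Round 1 — Lee adopts the app (initial).
Round 2 — checking thresholds:
  Cal: 1 of 4 neighbours ≥ 1, adopts the app.
  Eli: 1 of 2 neighbours ≥ 1, adopts the app.
  Ivy: 1 of 3 neighbours ≥ 1, adopts the app.
Round 3 — checking thresholds:
  Ben: 1 of 3 neighbours < 3, below threshold.
  Fay: 2 of 3 neighbours ≥ 2, adopts the app.
  Pia: 1 of 2 neighbours < 2, below threshold.
Round 4 — no new adoptions; cascade stops.

2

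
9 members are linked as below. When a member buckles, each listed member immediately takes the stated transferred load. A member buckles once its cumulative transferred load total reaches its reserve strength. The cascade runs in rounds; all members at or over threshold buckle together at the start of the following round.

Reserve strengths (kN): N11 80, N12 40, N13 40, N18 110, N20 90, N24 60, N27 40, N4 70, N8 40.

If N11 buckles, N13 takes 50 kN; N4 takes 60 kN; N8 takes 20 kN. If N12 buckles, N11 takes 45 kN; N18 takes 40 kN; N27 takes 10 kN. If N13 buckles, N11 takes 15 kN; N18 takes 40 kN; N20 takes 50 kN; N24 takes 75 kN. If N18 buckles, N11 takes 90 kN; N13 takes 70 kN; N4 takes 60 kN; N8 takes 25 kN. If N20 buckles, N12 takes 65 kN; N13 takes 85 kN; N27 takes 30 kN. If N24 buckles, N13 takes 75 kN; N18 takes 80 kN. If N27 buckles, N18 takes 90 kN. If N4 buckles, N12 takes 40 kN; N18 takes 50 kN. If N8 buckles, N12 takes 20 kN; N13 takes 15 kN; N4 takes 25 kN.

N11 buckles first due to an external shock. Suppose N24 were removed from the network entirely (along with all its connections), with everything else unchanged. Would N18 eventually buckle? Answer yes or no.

no

With N24 removed:
Round 1 — N11 buckles (initial).
  N13: +50 → 50 ≥ 40
  N4: +60 → 60 < 70
  N8: +20 → 20 < 40
Round 2 — N13 buckles.
  N18: +40 → 40 < 110
  N20: +50 → 50 < 90
No further bucklings.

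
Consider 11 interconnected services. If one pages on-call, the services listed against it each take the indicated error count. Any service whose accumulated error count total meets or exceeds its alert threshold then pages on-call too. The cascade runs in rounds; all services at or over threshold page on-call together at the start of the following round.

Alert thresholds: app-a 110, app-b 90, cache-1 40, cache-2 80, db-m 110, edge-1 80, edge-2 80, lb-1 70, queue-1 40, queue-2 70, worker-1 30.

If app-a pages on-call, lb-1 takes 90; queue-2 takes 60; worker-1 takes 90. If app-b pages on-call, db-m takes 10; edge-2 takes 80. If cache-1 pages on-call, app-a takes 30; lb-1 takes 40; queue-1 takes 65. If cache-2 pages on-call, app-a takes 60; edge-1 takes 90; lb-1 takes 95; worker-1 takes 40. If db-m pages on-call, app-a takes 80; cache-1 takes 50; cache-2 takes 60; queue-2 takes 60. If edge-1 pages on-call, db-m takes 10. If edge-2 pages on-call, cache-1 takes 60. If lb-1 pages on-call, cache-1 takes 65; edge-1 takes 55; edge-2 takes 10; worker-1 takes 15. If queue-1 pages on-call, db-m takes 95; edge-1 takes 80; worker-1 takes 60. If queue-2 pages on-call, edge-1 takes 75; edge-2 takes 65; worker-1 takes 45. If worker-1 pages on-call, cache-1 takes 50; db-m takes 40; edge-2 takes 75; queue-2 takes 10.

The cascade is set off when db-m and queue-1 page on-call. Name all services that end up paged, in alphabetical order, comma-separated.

Round 1 — db-m, queue-1 page on-call (initial).
  app-a: +80 → 80 < 110
  cache-1: +50 → 50 ≥ 40
  cache-2: +60 → 60 < 80
  edge-1: +80 → 80 ≥ 80
  queue-2: +60 → 60 < 70
  worker-1: +60 → 60 ≥ 30
Round 2 — cache-1, edge-1, worker-1 page on-call.
  app-a: +30 → 110 ≥ 110
  edge-2: +75 → 75 < 80
  lb-1: +40 → 40 < 70
  queue-2: +10 → 70 ≥ 70
Round 3 — app-a, queue-2 page on-call.
  edge-2: +65 → 140 ≥ 80
  lb-1: +90 → 130 ≥ 70
Round 4 — edge-2, lb-1 page on-call.
No further pages.

app-a, cache-1, db-m, edge-1, edge-2, lb-1, queue-1, queue-2, worker-1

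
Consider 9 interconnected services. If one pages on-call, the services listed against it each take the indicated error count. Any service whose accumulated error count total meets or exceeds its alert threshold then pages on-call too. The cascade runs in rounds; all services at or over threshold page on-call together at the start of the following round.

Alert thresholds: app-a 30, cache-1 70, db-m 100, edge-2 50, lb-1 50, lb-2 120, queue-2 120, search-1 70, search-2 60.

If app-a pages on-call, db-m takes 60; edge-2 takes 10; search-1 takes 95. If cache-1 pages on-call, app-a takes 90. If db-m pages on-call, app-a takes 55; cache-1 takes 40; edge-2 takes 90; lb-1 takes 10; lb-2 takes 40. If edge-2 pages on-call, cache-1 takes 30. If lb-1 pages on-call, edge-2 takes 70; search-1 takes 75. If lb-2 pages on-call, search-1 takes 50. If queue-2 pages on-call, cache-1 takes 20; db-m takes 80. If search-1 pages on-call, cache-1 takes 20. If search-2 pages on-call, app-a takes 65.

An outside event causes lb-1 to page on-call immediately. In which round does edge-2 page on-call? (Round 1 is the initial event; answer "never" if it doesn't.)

2

Round 1 — lb-1 pages on-call (initial).
  edge-2: +70 → 70 ≥ 50
  search-1: +75 → 75 ≥ 70
Round 2 — edge-2, search-1 page on-call.
  cache-1: +30+20 → 50 < 70
No further pages.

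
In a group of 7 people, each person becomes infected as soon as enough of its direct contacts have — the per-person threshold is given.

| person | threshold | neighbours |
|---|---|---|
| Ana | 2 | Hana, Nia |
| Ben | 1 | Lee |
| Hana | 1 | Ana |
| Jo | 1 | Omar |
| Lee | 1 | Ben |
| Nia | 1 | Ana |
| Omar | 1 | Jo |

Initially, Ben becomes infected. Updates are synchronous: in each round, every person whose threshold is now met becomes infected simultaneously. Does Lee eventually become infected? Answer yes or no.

yes

Round 1 — Ben becomes infected (initial).
Round 2 — checking thresholds:
  Lee: 1 of 1 neighbours ≥ 1, becomes infected.
Round 3 — no new infections; cascade stops.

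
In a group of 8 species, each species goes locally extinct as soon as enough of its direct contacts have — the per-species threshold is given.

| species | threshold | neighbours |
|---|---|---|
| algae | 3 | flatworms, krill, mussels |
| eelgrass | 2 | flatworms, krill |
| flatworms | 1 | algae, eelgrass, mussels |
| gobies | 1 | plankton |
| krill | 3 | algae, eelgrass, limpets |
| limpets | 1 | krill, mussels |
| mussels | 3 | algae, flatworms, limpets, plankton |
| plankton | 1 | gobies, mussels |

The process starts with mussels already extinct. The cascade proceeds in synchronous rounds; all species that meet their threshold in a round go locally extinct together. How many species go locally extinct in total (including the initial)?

5

Round 1 — mussels goes locally extinct (initial).
Round 2 — checking thresholds:
  algae: 1 of 3 neighbours < 3, holds.
  flatworms: 1 of 3 neighbours ≥ 1, goes locally extinct.
  limpets: 1 of 2 neighbours ≥ 1, goes locally extinct.
  plankton: 1 of 2 neighbours ≥ 1, goes locally extinct.
Round 3 — checking thresholds:
  algae: 2 of 3 neighbours < 3, holds.
  eelgrass: 1 of 2 neighbours < 2, holds.
  gobies: 1 of 1 neighbours ≥ 1, goes locally extinct.
  krill: 1 of 3 neighbours < 3, holds.
Round 4 — no new extinctions; cascade stops.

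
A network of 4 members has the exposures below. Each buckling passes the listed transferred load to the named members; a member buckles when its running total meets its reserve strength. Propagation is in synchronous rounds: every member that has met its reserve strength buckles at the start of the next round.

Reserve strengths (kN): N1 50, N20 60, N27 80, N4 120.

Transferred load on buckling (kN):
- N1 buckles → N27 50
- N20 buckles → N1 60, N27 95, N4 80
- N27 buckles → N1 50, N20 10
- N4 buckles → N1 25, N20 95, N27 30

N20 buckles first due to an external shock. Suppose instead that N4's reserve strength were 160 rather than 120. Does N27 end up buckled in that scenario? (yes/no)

yes

With N4's reserve strength at 160:
Round 1 — N20 buckles (initial).
  N1: +60 → 60 ≥ 50
  N27: +95 → 95 ≥ 80
  N4: +80 → 80 < 160
Round 2 — N1, N27 buckle.
No further bucklings.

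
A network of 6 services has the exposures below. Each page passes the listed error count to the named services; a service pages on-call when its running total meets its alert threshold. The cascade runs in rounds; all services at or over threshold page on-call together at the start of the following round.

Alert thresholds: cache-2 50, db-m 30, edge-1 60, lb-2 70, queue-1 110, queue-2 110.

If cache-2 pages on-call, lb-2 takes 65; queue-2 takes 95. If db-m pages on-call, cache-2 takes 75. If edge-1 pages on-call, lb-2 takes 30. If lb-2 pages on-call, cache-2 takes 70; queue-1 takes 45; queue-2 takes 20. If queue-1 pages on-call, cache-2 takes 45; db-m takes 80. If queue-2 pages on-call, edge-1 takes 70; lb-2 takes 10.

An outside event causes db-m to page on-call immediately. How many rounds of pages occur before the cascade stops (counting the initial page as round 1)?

Round 1 — db-m pages on-call (initial).
  cache-2: +75 → 75 ≥ 50
Round 2 — cache-2 pages on-call.
  lb-2: +65 → 65 < 70
  queue-2: +95 → 95 < 110
No further pages.

2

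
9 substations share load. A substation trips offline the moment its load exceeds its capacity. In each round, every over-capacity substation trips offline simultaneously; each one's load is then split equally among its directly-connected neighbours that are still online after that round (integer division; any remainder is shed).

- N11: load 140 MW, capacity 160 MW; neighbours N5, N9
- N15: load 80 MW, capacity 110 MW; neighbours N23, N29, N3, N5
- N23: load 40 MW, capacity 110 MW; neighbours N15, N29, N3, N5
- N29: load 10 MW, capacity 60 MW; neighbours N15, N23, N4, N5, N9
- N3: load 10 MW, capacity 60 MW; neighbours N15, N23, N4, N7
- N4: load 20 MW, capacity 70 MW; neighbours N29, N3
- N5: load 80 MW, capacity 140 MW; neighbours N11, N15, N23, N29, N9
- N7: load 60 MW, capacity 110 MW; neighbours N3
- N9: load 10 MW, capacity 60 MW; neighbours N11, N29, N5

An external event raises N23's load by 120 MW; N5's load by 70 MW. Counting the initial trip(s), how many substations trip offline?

8

Round 1 — N23 at 160 > 110; N5 at 150 > 140. N23, N5 trip offline.
  N23 sheds 160 MW to N15, N29, N3: 53 each (1 lost).
    N15: 80+53 = 133 > 110
    N29: 10+53 = 63 > 60
    N3: 10+53 = 63 > 60
  N5 sheds 150 MW to N11, N15, N29, N9: 37 each (2 lost).
    N11: 140+37 = 177 > 160
    N15: 133+37 = 170 > 110
    N29: 63+37 = 100 > 60
    N9: 10+37 = 47 ≤ 60
Round 2 — N11, N15, N29, N3 trip offline.
  N11 sheds 177 MW to N9: 177 each.
    N9: 47+177 = 224 > 60
  N15 sheds 170 MW: no online neighbours, lost.
  N29 sheds 100 MW to N4, N9: 50 each.
    N4: 20+50 = 70 ≤ 70
    N9: 224+50 = 274 > 60
  N3 sheds 63 MW to N4, N7: 31 each (1 lost).
    N4: 70+31 = 101 > 70
    N7: 60+31 = 91 ≤ 110
Round 3 — N4, N9 trip offline.
  N4 sheds 101 MW: no online neighbours, lost.
  N9 sheds 274 MW: no online neighbours, lost.
No further trips.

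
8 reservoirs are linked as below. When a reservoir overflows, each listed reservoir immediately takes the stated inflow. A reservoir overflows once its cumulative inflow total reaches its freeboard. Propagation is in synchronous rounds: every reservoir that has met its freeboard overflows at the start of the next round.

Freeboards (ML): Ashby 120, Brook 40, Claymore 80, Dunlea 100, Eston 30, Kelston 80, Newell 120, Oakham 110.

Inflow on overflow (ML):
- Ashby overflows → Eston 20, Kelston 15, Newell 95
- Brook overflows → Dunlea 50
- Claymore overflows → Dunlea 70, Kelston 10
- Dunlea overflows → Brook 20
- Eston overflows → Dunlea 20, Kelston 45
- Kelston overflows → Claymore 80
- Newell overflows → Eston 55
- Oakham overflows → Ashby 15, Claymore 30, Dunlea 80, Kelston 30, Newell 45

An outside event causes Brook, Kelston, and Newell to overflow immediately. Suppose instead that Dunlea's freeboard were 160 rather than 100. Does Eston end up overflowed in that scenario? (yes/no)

yes

With Dunlea's freeboard at 160:
Round 1 — Brook, Kelston, Newell overflow (initial).
  Claymore: +80 → 80 ≥ 80
  Dunlea: +50 → 50 < 160
  Eston: +55 → 55 ≥ 30
Round 2 — Claymore, Eston overflow.
  Dunlea: +70+20 → 140 < 160
No further overflows.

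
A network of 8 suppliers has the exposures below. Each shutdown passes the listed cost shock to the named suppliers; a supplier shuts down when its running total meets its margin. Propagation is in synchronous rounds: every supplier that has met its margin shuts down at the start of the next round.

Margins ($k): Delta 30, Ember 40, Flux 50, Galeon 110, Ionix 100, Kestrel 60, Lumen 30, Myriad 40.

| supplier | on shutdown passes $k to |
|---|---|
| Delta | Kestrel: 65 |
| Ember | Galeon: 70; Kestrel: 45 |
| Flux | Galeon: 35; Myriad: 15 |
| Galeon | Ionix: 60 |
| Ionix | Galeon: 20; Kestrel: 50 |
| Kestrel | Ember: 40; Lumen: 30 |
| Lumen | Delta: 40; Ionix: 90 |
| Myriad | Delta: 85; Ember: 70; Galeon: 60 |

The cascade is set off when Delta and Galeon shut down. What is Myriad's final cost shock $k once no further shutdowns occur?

Round 1 — Delta, Galeon shut down (initial).
  Ionix: +60 → 60 < 100
  Kestrel: +65 → 65 ≥ 60
Round 2 — Kestrel shuts down.
  Ember: +40 → 40 ≥ 40
  Lumen: +30 → 30 ≥ 30
Round 3 — Ember, Lumen shut down.
  Ionix: +90 → 150 ≥ 100
Round 4 — Ionix shuts down.
No further shutdowns.

0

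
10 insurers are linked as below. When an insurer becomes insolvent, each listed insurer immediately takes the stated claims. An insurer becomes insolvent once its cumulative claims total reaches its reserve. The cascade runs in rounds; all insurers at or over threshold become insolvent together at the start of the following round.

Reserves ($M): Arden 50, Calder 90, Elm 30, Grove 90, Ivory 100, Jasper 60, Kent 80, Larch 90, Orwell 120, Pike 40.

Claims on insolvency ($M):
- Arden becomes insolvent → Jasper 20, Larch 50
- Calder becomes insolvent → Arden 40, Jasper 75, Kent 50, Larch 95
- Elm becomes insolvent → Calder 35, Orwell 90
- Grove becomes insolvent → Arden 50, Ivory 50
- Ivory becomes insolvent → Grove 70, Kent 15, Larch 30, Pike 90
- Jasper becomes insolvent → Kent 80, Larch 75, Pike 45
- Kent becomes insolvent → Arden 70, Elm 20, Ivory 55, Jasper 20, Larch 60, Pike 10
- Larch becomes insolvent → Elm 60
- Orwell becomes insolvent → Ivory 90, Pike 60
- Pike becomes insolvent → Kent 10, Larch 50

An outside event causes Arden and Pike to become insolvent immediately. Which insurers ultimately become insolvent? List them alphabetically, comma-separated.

Arden, Elm, Larch, Pike

Round 1 — Arden, Pike become insolvent (initial).
  Jasper: +20 → 20 < 60
  Kent: +10 → 10 < 80
  Larch: +50+50 → 100 ≥ 90
Round 2 — Larch becomes insolvent.
  Elm: +60 → 60 ≥ 30
Round 3 — Elm becomes insolvent.
  Calder: +35 → 35 < 90
  Orwell: +90 → 90 < 120
No further insolvencies.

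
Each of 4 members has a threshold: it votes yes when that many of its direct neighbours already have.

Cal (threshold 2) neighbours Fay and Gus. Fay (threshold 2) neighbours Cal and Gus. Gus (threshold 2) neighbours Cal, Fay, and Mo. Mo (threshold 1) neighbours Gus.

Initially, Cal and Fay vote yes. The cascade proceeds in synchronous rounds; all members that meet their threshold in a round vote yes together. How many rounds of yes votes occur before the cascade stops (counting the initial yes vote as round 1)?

Round 1 — Cal, Fay vote yes (initial).
Round 2 — checking thresholds:
  Gus: 2 of 3 neighbours ≥ 2, votes yes.
Round 3 — checking thresholds:
  Mo: 1 of 1 neighbours ≥ 1, votes yes.
Round 4 — no new yes votes; cascade stops.

3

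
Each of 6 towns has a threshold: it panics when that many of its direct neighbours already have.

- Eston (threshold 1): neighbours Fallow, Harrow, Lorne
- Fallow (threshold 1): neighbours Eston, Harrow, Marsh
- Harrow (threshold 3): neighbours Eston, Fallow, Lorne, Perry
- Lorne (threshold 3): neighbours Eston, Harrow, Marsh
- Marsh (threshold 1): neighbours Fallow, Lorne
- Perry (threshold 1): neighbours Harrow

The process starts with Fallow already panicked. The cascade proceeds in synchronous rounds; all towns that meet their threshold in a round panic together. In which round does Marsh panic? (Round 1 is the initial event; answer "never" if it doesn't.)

2

Round 1 — Fallow panics (initial).
Round 2 — checking thresholds:
  Eston: 1 of 3 neighbours ≥ 1, panics.
  Harrow: 1 of 4 neighbours < 3, not yet.
  Marsh: 1 of 2 neighbours ≥ 1, panics.
Round 3 — no new panics; cascade stops.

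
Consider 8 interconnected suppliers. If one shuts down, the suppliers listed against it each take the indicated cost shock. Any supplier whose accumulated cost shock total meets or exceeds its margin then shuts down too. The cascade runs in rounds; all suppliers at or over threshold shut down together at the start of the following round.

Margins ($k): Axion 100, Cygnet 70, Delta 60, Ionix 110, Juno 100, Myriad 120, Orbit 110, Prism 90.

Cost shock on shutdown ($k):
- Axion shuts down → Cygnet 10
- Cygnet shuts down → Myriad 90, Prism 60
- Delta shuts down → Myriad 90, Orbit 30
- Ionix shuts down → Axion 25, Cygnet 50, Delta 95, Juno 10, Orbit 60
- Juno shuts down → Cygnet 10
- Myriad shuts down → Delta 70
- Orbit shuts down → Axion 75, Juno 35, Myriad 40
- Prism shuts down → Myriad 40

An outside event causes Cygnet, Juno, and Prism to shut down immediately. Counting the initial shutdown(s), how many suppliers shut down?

Round 1 — Cygnet, Juno, Prism shut down (initial).
  Myriad: +90+40 → 130 ≥ 120
Round 2 — Myriad shuts down.
  Delta: +70 → 70 ≥ 60
Round 3 — Delta shuts down.
  Orbit: +30 → 30 < 110
No further shutdowns.

5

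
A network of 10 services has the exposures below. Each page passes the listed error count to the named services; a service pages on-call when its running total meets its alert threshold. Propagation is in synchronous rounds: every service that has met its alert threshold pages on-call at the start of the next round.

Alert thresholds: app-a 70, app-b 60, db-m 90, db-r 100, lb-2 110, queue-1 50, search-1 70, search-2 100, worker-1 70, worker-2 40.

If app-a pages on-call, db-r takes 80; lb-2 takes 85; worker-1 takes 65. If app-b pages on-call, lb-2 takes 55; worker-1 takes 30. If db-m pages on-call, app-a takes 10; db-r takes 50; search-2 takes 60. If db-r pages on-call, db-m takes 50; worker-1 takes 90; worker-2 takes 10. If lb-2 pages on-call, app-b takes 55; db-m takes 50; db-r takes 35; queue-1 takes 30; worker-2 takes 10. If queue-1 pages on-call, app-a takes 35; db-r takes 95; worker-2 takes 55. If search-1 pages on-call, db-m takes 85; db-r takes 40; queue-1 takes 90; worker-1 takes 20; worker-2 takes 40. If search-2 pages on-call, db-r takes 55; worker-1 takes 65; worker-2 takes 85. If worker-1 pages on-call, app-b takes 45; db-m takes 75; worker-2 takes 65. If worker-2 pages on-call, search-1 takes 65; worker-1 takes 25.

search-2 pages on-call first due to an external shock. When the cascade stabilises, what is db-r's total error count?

Round 1 — search-2 pages on-call (initial).
  db-r: +55 → 55 < 100
  worker-1: +65 → 65 < 70
  worker-2: +85 → 85 ≥ 40
Round 2 — worker-2 pages on-call.
  search-1: +65 → 65 < 70
  worker-1: +25 → 90 ≥ 70
Round 3 — worker-1 pages on-call.
  app-b: +45 → 45 < 60
  db-m: +75 → 75 < 90
No further pages.

55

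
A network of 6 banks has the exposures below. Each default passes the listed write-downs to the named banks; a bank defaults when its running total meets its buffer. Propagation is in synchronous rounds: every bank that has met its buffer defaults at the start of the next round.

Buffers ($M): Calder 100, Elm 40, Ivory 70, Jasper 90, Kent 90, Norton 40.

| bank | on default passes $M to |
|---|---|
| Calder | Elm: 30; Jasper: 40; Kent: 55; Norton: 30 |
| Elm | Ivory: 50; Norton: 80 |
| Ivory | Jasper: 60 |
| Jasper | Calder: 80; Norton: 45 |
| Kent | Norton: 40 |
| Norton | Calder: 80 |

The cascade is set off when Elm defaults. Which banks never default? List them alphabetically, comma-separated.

Calder, Ivory, Jasper, Kent

Round 1 — Elm defaults (initial).
  Ivory: +50 → 50 < 70
  Norton: +80 → 80 ≥ 40
Round 2 — Norton defaults.
  Calder: +80 → 80 < 100
No further defaults.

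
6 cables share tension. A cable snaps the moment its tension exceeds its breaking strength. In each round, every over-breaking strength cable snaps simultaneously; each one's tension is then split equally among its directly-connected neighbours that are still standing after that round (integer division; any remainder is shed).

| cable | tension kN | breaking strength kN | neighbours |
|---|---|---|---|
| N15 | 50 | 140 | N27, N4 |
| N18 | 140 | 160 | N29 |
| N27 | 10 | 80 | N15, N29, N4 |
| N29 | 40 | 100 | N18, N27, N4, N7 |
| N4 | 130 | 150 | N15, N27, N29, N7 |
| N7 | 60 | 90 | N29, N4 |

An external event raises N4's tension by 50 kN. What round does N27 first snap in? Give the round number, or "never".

4

Round 1 — N4 at 180 > 150. N4 snaps.
  N4 sheds 180 kN to N15, N27, N29, N7: 45 each.
    N15: 50+45 = 95 ≤ 140
    N27: 10+45 = 55 ≤ 80
    N29: 40+45 = 85 ≤ 100
    N7: 60+45 = 105 > 90
Round 2 — N7 snaps.
  N7 sheds 105 kN to N29: 105 each.
    N29: 85+105 = 190 > 100
Round 3 — N29 snaps.
  N29 sheds 190 kN to N18, N27: 95 each.
    N18: 140+95 = 235 > 160
    N27: 55+95 = 150 > 80
Round 4 — N18, N27 snap.
  N18 sheds 235 kN: no online neighbours, lost.
  N27 sheds 150 kN to N15: 150 each.
    N15: 95+150 = 245 > 140
Round 5 — N15 snaps.
  N15 sheds 245 kN: no online neighbours, lost.
No further breaks.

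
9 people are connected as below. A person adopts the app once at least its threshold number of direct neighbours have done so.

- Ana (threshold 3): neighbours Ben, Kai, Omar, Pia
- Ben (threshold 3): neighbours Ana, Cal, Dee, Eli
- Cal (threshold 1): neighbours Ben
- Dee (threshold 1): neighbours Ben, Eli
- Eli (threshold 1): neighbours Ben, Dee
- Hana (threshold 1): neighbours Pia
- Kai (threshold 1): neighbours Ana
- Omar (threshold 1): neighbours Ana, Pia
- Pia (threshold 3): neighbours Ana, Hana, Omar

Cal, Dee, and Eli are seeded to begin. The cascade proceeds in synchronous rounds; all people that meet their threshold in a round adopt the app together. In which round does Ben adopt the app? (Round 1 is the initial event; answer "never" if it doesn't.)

Round 1 — Cal, Dee, Eli adopt the app (initial).
Round 2 — checking thresholds:
  Ben: 3 of 4 neighbours ≥ 3, adopts the app.
Round 3 — no new adoptions; cascade stops.

2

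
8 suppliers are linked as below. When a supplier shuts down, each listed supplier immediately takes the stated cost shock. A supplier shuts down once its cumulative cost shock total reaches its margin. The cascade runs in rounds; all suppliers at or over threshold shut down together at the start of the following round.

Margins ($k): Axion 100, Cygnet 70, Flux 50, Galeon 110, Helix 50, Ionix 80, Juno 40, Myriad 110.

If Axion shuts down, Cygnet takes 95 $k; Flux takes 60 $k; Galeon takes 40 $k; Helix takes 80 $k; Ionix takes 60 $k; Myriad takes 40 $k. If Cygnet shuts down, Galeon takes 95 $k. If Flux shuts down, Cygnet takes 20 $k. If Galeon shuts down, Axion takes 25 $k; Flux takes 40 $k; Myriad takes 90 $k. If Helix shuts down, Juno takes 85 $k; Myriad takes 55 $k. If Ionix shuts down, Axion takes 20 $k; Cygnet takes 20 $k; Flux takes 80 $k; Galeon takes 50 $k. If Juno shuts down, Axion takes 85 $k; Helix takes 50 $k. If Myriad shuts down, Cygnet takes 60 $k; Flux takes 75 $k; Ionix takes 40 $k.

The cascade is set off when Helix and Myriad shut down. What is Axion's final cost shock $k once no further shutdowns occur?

85

Round 1 — Helix, Myriad shut down (initial).
  Cygnet: +60 → 60 < 70
  Flux: +75 → 75 ≥ 50
  Ionix: +40 → 40 < 80
  Juno: +85 → 85 ≥ 40
Round 2 — Flux, Juno shut down.
  Axion: +85 → 85 < 100
  Cygnet: +20 → 80 ≥ 70
Round 3 — Cygnet shuts down.
  Galeon: +95 → 95 < 110
No further shutdowns.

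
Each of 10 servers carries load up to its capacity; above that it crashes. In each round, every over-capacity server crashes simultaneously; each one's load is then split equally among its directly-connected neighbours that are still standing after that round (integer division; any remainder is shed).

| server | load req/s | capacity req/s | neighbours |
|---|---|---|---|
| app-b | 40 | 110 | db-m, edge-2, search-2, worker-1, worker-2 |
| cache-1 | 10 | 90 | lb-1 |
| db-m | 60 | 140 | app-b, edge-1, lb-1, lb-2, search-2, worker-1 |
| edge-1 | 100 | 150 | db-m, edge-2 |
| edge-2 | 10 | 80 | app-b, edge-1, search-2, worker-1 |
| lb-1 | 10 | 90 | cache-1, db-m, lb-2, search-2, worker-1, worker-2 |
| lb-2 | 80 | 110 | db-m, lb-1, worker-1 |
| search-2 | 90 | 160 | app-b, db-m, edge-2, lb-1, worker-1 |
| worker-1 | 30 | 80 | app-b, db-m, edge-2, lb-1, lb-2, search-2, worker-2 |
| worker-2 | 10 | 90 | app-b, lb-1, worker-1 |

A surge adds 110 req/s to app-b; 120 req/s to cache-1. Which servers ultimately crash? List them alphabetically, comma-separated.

Round 1 — app-b at 150 > 110; cache-1 at 130 > 90. app-b, cache-1 crash.
  app-b sheds 150 req/s to db-m, edge-2, search-2, worker-1, worker-2: 30 each.
    db-m: 60+30 = 90 ≤ 140
    edge-2: 10+30 = 40 ≤ 80
    search-2: 90+30 = 120 ≤ 160
    worker-1: 30+30 = 60 ≤ 80
    worker-2: 10+30 = 40 ≤ 90
  cache-1 sheds 130 req/s to lb-1: 130 each.
    lb-1: 10+130 = 140 > 90
Round 2 — lb-1 crashes.
  lb-1 sheds 140 req/s to db-m, lb-2, search-2, worker-1, worker-2: 28 each.
    db-m: 90+28 = 118 ≤ 140
    lb-2: 80+28 = 108 ≤ 110
    search-2: 120+28 = 148 ≤ 160
    worker-1: 60+28 = 88 > 80
    worker-2: 40+28 = 68 ≤ 90
Round 3 — worker-1 crashes.
  worker-1 sheds 88 req/s to db-m, edge-2, lb-2, search-2, worker-2: 17 each (3 lost).
    db-m: 118+17 = 135 ≤ 140
    edge-2: 40+17 = 57 ≤ 80
    lb-2: 108+17 = 125 > 110
    search-2: 148+17 = 165 > 160
    worker-2: 68+17 = 85 ≤ 90
Round 4 — lb-2, search-2 crash.
  lb-2 sheds 125 req/s to db-m: 125 each.
    db-m: 135+125 = 260 > 140
  search-2 sheds 165 req/s to db-m, edge-2: 82 each (1 lost).
    db-m: 260+82 = 342 > 140
    edge-2: 57+82 = 139 > 80
Round 5 — db-m, edge-2 crash.
  db-m sheds 342 req/s to edge-1: 342 each.
    edge-1: 100+342 = 442 > 150
  edge-2 sheds 139 req/s to edge-1: 139 each.
    edge-1: 442+139 = 581 > 150
Round 6 — edge-1 crashes.
  edge-1 sheds 581 req/s: no online neighbours, lost.
No further crashes.

app-b, cache-1, db-m, edge-1, edge-2, lb-1, lb-2, search-2, worker-1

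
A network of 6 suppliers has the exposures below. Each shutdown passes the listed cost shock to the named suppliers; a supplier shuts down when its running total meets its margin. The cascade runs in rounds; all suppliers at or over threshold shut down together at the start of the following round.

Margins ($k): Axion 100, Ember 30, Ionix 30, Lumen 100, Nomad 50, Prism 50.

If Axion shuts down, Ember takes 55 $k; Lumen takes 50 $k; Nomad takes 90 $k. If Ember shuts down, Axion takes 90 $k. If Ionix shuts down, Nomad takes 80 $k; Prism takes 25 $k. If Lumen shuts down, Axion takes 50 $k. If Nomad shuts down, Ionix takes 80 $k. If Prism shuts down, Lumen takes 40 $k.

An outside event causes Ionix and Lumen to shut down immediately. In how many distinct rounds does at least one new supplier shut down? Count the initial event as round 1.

2

Round 1 — Ionix, Lumen shut down (initial).
  Axion: +50 → 50 < 100
  Nomad: +80 → 80 ≥ 50
  Prism: +25 → 25 < 50
Round 2 — Nomad shuts down.
No further shutdowns.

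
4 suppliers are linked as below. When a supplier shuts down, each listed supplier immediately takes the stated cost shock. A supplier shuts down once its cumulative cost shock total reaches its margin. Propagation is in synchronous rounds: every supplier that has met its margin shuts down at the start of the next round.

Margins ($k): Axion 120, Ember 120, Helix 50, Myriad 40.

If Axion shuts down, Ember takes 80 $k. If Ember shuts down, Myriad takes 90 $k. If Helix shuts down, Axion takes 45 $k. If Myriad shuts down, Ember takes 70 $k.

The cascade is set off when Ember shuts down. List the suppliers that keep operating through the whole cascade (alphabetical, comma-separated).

Axion, Helix

Round 1 — Ember shuts down (initial).
  Myriad: +90 → 90 ≥ 40
Round 2 — Myriad shuts down.
No further shutdowns.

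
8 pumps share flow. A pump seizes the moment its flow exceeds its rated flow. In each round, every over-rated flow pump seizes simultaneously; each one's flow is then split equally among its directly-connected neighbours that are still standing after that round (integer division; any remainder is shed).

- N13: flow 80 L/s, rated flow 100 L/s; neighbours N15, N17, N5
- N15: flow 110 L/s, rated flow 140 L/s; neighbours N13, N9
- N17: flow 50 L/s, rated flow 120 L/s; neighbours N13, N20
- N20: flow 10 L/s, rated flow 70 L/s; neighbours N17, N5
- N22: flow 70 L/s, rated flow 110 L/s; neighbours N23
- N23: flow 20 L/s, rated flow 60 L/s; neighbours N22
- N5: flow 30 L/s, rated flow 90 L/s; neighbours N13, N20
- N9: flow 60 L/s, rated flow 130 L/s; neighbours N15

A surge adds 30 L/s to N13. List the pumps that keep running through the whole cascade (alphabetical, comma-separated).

Round 1 — N13 at 110 > 100. N13 seizes.
  N13 sheds 110 L/s to N15, N17, N5: 36 each (2 lost).
    N15: 110+36 = 146 > 140
    N17: 50+36 = 86 ≤ 120
    N5: 30+36 = 66 ≤ 90
Round 2 — N15 seizes.
  N15 sheds 146 L/s to N9: 146 each.
    N9: 60+146 = 206 > 130
Round 3 — N9 seizes.
  N9 sheds 206 L/s: no online neighbours, lost.
No further seizures.

N17, N20, N22, N23, N5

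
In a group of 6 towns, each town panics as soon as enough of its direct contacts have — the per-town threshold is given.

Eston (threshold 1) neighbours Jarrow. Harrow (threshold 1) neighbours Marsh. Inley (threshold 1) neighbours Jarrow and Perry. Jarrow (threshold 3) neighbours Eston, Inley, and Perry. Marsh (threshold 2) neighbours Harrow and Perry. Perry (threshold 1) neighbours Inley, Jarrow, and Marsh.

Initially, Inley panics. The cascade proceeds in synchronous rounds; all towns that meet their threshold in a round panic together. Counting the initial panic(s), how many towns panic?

Round 1 — Inley panics (initial).
Round 2 — checking thresholds:
  Jarrow: 1 of 3 neighbours < 3, holds.
  Perry: 1 of 3 neighbours ≥ 1, panics.
Round 3 — no new panics; cascade stops.

2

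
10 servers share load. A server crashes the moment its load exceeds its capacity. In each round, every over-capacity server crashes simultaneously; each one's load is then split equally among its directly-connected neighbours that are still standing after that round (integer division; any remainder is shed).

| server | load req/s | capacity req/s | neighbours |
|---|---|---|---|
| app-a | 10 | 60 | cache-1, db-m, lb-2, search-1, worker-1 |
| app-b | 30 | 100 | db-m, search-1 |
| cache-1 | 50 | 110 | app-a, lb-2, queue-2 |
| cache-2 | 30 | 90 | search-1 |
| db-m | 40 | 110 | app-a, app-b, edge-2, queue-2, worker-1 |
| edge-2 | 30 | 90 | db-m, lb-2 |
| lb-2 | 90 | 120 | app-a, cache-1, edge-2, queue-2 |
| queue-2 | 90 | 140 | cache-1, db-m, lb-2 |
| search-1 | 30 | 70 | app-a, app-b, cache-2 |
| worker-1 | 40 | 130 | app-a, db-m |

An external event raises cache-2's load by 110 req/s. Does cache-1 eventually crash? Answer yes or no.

yes

Round 1 — cache-2 at 140 > 90. cache-2 crashes.
  cache-2 sheds 140 req/s to search-1: 140 each.
    search-1: 30+140 = 170 > 70
Round 2 — search-1 crashes.
  search-1 sheds 170 req/s to app-a, app-b: 85 each.
    app-a: 10+85 = 95 > 60
    app-b: 30+85 = 115 > 100
Round 3 — app-a, app-b crash.
  app-a sheds 95 req/s to cache-1, db-m, lb-2, worker-1: 23 each (3 lost).
    cache-1: 50+23 = 73 ≤ 110
    db-m: 40+23 = 63 ≤ 110
    lb-2: 90+23 = 113 ≤ 120
    worker-1: 40+23 = 63 ≤ 130
  app-b sheds 115 req/s to db-m: 115 each.
    db-m: 63+115 = 178 > 110
Round 4 — db-m crashes.
  db-m sheds 178 req/s to edge-2, queue-2, worker-1: 59 each (1 lost).
    edge-2: 30+59 = 89 ≤ 90
    queue-2: 90+59 = 149 > 140
    worker-1: 63+59 = 122 ≤ 130
Round 5 — queue-2 crashes.
  queue-2 sheds 149 req/s to cache-1, lb-2: 74 each (1 lost).
    cache-1: 73+74 = 147 > 110
    lb-2: 113+74 = 187 > 120
Round 6 — cache-1, lb-2 crash.
  cache-1 sheds 147 req/s: no online neighbours, lost.
  lb-2 sheds 187 req/s to edge-2: 187 each.
    edge-2: 89+187 = 276 > 90
Round 7 — edge-2 crashes.
  edge-2 sheds 276 req/s: no online neighbours, lost.
No further crashes.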